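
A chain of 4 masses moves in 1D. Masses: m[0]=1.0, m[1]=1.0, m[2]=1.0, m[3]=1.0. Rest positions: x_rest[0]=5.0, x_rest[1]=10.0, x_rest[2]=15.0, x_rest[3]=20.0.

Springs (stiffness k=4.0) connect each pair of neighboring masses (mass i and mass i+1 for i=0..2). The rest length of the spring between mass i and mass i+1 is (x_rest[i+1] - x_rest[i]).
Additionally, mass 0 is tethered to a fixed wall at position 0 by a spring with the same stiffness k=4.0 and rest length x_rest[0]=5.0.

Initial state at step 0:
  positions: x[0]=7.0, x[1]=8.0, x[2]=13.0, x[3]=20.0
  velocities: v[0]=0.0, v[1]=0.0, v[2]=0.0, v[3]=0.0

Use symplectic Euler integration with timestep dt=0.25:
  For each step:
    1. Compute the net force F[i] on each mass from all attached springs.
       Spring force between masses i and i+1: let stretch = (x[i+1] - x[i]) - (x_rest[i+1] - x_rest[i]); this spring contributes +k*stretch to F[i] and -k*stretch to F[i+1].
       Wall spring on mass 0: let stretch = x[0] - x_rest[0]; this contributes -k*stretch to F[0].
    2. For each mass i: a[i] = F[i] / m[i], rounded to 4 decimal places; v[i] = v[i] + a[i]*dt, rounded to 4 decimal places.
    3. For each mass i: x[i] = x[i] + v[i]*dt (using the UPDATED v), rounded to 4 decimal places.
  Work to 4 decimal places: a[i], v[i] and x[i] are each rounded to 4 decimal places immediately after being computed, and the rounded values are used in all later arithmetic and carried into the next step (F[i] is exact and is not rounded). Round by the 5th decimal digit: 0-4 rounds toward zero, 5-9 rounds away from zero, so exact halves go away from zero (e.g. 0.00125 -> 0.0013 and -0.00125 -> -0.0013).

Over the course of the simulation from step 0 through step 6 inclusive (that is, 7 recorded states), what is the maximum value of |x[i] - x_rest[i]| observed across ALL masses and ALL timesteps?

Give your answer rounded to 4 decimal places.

Step 0: x=[7.0000 8.0000 13.0000 20.0000] v=[0.0000 0.0000 0.0000 0.0000]
Step 1: x=[5.5000 9.0000 13.5000 19.5000] v=[-6.0000 4.0000 2.0000 -2.0000]
Step 2: x=[3.5000 10.2500 14.3750 18.7500] v=[-8.0000 5.0000 3.5000 -3.0000]
Step 3: x=[2.3125 10.8438 15.3125 18.1563] v=[-4.7500 2.3750 3.7500 -2.3750]
Step 4: x=[2.6797 10.4219 15.8438 18.1016] v=[1.4688 -1.6876 2.1251 -0.2188]
Step 5: x=[4.3125 9.4199 15.5841 18.7325] v=[6.5313 -4.0079 -1.0390 2.5234]
Step 6: x=[6.1441 8.6821 14.5704 19.8263] v=[7.3262 -2.9511 -4.0548 4.3750]
Max displacement = 2.6875

Answer: 2.6875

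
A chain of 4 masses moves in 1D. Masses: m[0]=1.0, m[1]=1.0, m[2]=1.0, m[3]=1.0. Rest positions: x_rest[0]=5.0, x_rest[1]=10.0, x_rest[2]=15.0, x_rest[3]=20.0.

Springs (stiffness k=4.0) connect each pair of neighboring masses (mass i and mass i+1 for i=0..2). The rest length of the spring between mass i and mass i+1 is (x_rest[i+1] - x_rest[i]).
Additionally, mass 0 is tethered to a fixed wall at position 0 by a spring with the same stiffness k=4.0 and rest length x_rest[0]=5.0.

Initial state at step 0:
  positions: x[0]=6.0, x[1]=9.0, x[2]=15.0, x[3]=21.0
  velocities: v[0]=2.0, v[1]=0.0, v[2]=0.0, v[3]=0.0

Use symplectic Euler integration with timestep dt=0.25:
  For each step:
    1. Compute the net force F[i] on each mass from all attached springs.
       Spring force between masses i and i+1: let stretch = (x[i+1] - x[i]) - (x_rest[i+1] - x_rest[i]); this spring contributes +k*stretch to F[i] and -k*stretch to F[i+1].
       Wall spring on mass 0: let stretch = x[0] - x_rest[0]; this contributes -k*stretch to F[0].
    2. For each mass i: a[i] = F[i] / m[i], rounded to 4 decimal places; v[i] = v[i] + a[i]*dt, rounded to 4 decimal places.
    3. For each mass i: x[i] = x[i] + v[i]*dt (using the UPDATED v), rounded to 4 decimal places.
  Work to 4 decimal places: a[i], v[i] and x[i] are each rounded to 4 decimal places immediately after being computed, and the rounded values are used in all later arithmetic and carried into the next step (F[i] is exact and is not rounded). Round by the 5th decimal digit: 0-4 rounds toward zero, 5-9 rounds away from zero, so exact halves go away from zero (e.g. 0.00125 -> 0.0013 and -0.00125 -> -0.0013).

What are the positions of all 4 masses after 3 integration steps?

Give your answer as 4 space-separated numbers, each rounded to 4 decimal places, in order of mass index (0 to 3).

Answer: 4.5469 11.5156 15.4688 19.8281

Derivation:
Step 0: x=[6.0000 9.0000 15.0000 21.0000] v=[2.0000 0.0000 0.0000 0.0000]
Step 1: x=[5.7500 9.7500 15.0000 20.7500] v=[-1.0000 3.0000 0.0000 -1.0000]
Step 2: x=[5.0625 10.8125 15.1250 20.3125] v=[-2.7500 4.2500 0.5000 -1.7500]
Step 3: x=[4.5469 11.5156 15.4688 19.8281] v=[-2.0625 2.8125 1.3750 -1.9375]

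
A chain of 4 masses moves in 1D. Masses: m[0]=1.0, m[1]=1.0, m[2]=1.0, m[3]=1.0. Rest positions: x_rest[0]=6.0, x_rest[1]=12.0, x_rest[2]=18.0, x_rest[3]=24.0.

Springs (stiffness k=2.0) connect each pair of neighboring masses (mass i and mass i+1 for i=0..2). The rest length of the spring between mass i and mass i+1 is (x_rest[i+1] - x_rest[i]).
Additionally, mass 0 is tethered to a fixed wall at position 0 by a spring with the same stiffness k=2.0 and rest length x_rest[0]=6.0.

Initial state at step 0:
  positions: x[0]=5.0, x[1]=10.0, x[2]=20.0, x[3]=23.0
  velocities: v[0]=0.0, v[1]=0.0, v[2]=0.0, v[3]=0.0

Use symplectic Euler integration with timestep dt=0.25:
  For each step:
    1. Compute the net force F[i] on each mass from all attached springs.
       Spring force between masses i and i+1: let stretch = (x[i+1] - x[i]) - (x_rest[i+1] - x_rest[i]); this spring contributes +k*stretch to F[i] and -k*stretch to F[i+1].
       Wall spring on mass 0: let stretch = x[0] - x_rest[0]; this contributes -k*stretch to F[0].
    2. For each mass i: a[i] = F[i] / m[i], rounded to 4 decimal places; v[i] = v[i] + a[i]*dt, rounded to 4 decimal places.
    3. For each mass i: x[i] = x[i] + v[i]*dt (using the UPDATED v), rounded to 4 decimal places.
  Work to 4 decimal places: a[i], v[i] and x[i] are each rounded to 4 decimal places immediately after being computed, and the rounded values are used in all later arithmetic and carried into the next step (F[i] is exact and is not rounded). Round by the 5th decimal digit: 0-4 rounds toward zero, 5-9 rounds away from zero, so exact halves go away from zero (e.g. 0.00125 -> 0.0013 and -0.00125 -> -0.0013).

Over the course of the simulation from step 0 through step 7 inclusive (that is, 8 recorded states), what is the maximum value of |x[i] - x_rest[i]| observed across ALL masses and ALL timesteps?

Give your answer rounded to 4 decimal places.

Step 0: x=[5.0000 10.0000 20.0000 23.0000] v=[0.0000 0.0000 0.0000 0.0000]
Step 1: x=[5.0000 10.6250 19.1250 23.3750] v=[0.0000 2.5000 -3.5000 1.5000]
Step 2: x=[5.0781 11.6094 17.7188 23.9688] v=[0.3125 3.9375 -5.6250 2.3750]
Step 3: x=[5.3379 12.5411 16.3301 24.5313] v=[1.0391 3.7266 -5.5547 2.2500]
Step 4: x=[5.8309 13.0460 15.4930 24.8187] v=[1.9718 2.0195 -3.3486 1.1494]
Step 5: x=[6.4969 12.9549 15.5157 24.6903] v=[2.6639 -0.3646 0.0908 -0.5135]
Step 6: x=[7.1580 12.3766 16.3651 24.1651] v=[2.6445 -2.3132 3.3977 -2.1008]
Step 7: x=[7.5767 11.6445 17.6910 23.4149] v=[1.6748 -2.9283 5.3035 -3.0008]
Max displacement = 2.5070

Answer: 2.5070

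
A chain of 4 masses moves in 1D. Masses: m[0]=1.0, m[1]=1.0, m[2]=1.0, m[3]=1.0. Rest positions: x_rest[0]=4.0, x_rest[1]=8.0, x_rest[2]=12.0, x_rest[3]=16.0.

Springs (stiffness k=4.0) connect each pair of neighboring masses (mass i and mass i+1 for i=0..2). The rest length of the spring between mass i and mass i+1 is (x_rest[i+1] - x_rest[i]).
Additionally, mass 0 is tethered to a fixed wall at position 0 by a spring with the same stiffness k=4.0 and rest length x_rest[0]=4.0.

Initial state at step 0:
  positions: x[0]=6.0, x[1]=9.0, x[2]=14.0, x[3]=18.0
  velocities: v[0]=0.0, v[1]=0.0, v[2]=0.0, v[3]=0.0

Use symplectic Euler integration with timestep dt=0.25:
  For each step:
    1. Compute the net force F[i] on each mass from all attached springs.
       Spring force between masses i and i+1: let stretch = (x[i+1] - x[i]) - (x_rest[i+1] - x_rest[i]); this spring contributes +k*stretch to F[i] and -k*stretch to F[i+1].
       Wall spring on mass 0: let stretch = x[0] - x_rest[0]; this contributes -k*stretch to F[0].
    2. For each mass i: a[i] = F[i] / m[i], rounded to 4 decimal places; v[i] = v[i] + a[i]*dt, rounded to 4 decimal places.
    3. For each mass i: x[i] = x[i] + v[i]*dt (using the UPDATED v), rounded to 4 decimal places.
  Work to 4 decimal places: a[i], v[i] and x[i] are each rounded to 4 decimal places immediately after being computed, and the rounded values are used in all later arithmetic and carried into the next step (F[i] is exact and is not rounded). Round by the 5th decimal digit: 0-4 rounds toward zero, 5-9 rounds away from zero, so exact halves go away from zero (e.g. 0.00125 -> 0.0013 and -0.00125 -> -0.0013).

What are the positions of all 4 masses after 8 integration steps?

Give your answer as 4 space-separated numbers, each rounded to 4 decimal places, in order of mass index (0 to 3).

Answer: 4.2534 8.1128 11.4652 16.7844

Derivation:
Step 0: x=[6.0000 9.0000 14.0000 18.0000] v=[0.0000 0.0000 0.0000 0.0000]
Step 1: x=[5.2500 9.5000 13.7500 18.0000] v=[-3.0000 2.0000 -1.0000 0.0000]
Step 2: x=[4.2500 10.0000 13.5000 17.9375] v=[-4.0000 2.0000 -1.0000 -0.2500]
Step 3: x=[3.6250 9.9375 13.4844 17.7656] v=[-2.5000 -0.2500 -0.0625 -0.6875]
Step 4: x=[3.6719 9.1836 13.6524 17.5234] v=[0.1875 -3.0156 0.6718 -0.9687]
Step 5: x=[4.1787 8.1690 13.6709 17.3135] v=[2.0273 -4.0585 0.0740 -0.8397]
Step 6: x=[4.6384 7.5323 13.2246 17.1929] v=[1.8389 -2.5469 -1.7853 -0.4823]
Step 7: x=[4.6620 7.5952 12.3473 17.0803] v=[0.0944 0.2515 -3.5093 -0.4506]
Step 8: x=[4.2534 8.1128 11.4652 16.7844] v=[-1.6344 2.0704 -3.5284 -1.1836]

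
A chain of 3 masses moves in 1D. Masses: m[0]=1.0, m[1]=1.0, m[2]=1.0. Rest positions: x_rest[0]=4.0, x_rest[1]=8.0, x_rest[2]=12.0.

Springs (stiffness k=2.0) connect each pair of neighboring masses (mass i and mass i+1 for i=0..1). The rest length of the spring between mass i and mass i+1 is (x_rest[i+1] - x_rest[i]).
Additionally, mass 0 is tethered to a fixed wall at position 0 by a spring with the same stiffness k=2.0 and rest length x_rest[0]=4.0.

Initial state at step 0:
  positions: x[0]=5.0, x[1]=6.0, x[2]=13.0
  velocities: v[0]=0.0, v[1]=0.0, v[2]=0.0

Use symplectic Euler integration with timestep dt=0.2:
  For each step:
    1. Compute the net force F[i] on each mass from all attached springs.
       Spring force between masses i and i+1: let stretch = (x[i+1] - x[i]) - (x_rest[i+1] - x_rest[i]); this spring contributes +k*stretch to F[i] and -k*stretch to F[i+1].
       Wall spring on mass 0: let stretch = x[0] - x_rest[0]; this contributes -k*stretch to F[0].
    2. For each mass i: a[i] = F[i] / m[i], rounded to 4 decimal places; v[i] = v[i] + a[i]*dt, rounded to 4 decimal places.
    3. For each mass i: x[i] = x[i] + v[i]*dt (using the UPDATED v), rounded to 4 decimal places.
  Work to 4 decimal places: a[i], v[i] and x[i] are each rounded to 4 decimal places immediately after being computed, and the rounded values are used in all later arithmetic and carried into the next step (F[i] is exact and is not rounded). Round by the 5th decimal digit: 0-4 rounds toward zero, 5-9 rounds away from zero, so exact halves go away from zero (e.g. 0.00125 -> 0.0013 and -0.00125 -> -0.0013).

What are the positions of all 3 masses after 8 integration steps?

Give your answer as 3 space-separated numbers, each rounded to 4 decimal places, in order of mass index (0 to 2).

Step 0: x=[5.0000 6.0000 13.0000] v=[0.0000 0.0000 0.0000]
Step 1: x=[4.6800 6.4800 12.7600] v=[-1.6000 2.4000 -1.2000]
Step 2: x=[4.1296 7.3184 12.3376] v=[-2.7520 4.1920 -2.1120]
Step 3: x=[3.5039 8.3032 11.8337] v=[-3.1283 4.9242 -2.5197]
Step 4: x=[2.9819 9.1865 11.3673] v=[-2.6101 4.4167 -2.3319]
Step 5: x=[2.7177 9.7479 11.0465] v=[-1.3210 2.8072 -1.6042]
Step 6: x=[2.7985 9.8508 10.9418] v=[0.4040 0.5146 -0.5236]
Step 7: x=[3.2196 9.4768 11.0698] v=[2.1055 -1.8699 0.6400]
Step 8: x=[3.8837 8.7297 11.3904] v=[3.3205 -3.7356 1.6028]

Answer: 3.8837 8.7297 11.3904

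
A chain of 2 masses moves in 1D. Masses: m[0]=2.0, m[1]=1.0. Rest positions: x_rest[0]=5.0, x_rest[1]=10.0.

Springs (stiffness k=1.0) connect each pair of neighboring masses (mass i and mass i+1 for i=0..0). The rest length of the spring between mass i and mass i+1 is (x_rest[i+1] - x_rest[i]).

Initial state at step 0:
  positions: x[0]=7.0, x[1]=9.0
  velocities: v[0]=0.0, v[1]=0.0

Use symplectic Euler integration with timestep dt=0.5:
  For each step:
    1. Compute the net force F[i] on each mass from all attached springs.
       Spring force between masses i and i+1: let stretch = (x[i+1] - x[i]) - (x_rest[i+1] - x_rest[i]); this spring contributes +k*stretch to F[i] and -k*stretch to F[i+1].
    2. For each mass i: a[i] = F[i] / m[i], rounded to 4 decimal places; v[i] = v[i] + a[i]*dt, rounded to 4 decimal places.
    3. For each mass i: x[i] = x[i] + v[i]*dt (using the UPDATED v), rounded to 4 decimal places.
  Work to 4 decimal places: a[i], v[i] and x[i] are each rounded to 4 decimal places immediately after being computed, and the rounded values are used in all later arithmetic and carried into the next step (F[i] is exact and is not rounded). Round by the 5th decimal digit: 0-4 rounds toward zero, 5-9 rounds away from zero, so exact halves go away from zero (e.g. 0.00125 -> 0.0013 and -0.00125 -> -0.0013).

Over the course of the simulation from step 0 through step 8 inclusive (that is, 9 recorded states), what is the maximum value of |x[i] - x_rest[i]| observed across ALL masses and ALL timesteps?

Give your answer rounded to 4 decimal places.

Step 0: x=[7.0000 9.0000] v=[0.0000 0.0000]
Step 1: x=[6.6250 9.7500] v=[-0.7500 1.5000]
Step 2: x=[6.0156 10.9688] v=[-1.2188 2.4375]
Step 3: x=[5.4004 12.1993] v=[-1.2305 2.4609]
Step 4: x=[5.0100 12.9801] v=[-0.7808 1.5615]
Step 5: x=[4.9909 13.0184] v=[-0.0383 0.0765]
Step 6: x=[5.3502 12.2998] v=[0.7186 -1.4373]
Step 7: x=[5.9532 11.0938] v=[1.2060 -2.4121]
Step 8: x=[6.5738 9.8526] v=[1.2412 -2.4824]
Max displacement = 3.0184

Answer: 3.0184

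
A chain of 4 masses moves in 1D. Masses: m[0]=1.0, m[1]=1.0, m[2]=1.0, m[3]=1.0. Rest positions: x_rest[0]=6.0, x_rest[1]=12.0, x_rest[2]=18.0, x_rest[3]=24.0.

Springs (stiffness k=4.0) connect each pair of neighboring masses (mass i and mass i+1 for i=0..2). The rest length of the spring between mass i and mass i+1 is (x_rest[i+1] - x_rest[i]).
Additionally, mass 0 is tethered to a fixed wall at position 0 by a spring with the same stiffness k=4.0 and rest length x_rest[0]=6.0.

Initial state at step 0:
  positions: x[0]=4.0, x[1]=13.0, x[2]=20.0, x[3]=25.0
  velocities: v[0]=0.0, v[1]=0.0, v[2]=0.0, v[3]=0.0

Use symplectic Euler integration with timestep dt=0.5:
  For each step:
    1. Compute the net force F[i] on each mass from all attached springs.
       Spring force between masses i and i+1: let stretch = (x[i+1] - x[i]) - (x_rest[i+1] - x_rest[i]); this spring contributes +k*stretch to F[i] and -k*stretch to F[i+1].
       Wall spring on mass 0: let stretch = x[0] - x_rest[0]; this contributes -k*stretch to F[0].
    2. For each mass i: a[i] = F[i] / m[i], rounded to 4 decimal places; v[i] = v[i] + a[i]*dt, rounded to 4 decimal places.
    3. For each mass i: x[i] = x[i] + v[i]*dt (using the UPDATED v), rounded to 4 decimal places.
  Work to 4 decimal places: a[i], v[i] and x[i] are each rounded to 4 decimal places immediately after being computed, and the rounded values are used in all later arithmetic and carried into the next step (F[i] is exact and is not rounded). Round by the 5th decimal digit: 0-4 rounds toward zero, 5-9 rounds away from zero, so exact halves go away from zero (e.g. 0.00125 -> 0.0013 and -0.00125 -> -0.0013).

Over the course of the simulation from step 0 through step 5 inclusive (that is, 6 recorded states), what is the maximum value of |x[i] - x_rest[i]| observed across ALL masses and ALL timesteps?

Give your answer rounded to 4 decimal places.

Answer: 3.0000

Derivation:
Step 0: x=[4.0000 13.0000 20.0000 25.0000] v=[0.0000 0.0000 0.0000 0.0000]
Step 1: x=[9.0000 11.0000 18.0000 26.0000] v=[10.0000 -4.0000 -4.0000 2.0000]
Step 2: x=[7.0000 14.0000 17.0000 25.0000] v=[-4.0000 6.0000 -2.0000 -2.0000]
Step 3: x=[5.0000 13.0000 21.0000 22.0000] v=[-4.0000 -2.0000 8.0000 -6.0000]
Step 4: x=[6.0000 12.0000 18.0000 24.0000] v=[2.0000 -2.0000 -6.0000 4.0000]
Step 5: x=[7.0000 11.0000 15.0000 26.0000] v=[2.0000 -2.0000 -6.0000 4.0000]
Max displacement = 3.0000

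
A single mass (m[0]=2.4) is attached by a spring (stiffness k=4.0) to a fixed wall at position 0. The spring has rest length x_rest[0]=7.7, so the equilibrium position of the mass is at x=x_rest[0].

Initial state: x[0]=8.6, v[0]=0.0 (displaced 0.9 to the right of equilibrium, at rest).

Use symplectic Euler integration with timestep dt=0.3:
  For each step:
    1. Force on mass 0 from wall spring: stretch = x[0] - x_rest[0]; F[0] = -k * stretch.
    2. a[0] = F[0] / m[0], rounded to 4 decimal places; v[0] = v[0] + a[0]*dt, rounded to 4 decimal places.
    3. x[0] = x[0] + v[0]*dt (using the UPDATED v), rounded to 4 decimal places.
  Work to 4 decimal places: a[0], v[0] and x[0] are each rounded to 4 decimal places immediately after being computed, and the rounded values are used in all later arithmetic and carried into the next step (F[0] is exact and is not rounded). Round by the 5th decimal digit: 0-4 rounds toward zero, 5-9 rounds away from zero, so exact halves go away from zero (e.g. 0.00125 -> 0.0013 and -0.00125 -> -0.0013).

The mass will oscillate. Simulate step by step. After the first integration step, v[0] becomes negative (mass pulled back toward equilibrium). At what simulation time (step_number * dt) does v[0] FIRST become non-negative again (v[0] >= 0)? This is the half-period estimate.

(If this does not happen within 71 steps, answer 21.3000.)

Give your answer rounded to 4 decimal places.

Answer: 2.7000

Derivation:
Step 0: x=[8.6000] v=[0.0000]
Step 1: x=[8.4650] v=[-0.4500]
Step 2: x=[8.2153] v=[-0.8325]
Step 3: x=[7.8883] v=[-1.0901]
Step 4: x=[7.5330] v=[-1.1842]
Step 5: x=[7.2028] v=[-1.1007]
Step 6: x=[6.9472] v=[-0.8521]
Step 7: x=[6.8045] v=[-0.4757]
Step 8: x=[6.7961] v=[-0.0280]
Step 9: x=[6.9233] v=[0.4240]
First v>=0 after going negative at step 9, time=2.7000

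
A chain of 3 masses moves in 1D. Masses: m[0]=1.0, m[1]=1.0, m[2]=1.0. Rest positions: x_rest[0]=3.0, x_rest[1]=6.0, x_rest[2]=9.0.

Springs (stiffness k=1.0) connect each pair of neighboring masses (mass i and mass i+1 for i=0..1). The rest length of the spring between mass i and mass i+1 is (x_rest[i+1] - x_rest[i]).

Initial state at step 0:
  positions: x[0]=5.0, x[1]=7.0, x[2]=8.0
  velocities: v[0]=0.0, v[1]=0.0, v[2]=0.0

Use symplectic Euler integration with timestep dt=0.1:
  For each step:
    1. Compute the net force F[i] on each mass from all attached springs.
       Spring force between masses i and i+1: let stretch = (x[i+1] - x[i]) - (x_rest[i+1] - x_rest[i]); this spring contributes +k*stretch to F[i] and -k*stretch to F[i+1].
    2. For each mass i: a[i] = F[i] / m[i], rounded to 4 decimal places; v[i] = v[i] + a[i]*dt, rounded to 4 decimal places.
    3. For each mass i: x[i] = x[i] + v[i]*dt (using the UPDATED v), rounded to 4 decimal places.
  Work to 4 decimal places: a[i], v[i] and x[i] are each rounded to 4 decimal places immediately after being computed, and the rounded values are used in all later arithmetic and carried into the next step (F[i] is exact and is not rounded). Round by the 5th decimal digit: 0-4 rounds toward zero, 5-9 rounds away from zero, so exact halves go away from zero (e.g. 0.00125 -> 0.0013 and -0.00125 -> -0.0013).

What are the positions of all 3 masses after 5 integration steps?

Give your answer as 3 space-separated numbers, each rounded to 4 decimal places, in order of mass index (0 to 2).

Answer: 4.8501 6.8602 8.2896

Derivation:
Step 0: x=[5.0000 7.0000 8.0000] v=[0.0000 0.0000 0.0000]
Step 1: x=[4.9900 6.9900 8.0200] v=[-0.1000 -0.1000 0.2000]
Step 2: x=[4.9700 6.9703 8.0597] v=[-0.2000 -0.1970 0.3970]
Step 3: x=[4.9400 6.9415 8.1185] v=[-0.3000 -0.2881 0.5881]
Step 4: x=[4.9000 6.9044 8.1955] v=[-0.3999 -0.3706 0.7704]
Step 5: x=[4.8501 6.8602 8.2896] v=[-0.4995 -0.4419 0.9413]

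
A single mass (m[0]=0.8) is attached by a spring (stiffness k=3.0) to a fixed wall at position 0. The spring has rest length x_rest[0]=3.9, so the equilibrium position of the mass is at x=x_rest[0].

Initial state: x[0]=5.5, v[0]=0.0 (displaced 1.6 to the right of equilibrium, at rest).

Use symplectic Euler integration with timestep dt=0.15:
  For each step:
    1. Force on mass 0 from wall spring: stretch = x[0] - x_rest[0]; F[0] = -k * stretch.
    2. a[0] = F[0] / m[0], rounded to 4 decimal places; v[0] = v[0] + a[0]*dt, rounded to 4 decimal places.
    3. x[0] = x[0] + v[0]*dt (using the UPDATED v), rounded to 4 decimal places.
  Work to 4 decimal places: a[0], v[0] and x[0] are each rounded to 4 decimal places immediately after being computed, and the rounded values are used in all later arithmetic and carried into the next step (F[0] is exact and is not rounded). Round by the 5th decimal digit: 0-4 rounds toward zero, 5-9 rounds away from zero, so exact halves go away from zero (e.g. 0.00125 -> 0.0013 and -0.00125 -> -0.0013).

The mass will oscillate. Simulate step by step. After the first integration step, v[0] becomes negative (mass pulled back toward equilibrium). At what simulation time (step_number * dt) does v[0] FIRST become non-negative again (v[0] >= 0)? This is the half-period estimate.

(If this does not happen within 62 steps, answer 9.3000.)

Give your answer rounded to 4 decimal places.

Step 0: x=[5.5000] v=[0.0000]
Step 1: x=[5.3650] v=[-0.9000]
Step 2: x=[5.1064] v=[-1.7241]
Step 3: x=[4.7460] v=[-2.4027]
Step 4: x=[4.3142] v=[-2.8786]
Step 5: x=[3.8475] v=[-3.1116]
Step 6: x=[3.3852] v=[-3.0821]
Step 7: x=[2.9663] v=[-2.7925]
Step 8: x=[2.6262] v=[-2.2673]
Step 9: x=[2.3936] v=[-1.5508]
Step 10: x=[2.2881] v=[-0.7035]
Step 11: x=[2.3186] v=[0.2032]
First v>=0 after going negative at step 11, time=1.6500

Answer: 1.6500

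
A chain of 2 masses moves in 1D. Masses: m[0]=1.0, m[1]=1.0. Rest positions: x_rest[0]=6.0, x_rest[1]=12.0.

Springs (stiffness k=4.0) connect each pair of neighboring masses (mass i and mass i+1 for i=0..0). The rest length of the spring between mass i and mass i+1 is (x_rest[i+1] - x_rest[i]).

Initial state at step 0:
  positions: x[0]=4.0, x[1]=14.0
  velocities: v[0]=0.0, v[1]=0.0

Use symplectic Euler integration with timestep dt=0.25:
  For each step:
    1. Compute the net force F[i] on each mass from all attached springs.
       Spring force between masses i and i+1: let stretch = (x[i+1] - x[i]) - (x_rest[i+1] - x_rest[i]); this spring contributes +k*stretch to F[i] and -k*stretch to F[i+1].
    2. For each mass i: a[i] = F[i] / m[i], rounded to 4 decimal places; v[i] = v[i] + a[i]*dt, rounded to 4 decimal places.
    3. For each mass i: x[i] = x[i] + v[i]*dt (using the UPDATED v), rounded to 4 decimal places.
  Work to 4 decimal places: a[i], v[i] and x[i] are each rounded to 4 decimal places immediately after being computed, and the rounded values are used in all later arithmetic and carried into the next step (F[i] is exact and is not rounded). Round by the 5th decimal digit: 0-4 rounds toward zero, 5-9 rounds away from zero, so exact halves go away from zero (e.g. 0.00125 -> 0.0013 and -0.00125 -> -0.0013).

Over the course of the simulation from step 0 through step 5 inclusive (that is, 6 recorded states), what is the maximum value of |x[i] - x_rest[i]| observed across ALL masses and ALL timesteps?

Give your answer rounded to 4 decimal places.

Step 0: x=[4.0000 14.0000] v=[0.0000 0.0000]
Step 1: x=[5.0000 13.0000] v=[4.0000 -4.0000]
Step 2: x=[6.5000 11.5000] v=[6.0000 -6.0000]
Step 3: x=[7.7500 10.2500] v=[5.0000 -5.0000]
Step 4: x=[8.1250 9.8750] v=[1.5000 -1.5000]
Step 5: x=[7.4375 10.5625] v=[-2.7500 2.7500]
Max displacement = 2.1250

Answer: 2.1250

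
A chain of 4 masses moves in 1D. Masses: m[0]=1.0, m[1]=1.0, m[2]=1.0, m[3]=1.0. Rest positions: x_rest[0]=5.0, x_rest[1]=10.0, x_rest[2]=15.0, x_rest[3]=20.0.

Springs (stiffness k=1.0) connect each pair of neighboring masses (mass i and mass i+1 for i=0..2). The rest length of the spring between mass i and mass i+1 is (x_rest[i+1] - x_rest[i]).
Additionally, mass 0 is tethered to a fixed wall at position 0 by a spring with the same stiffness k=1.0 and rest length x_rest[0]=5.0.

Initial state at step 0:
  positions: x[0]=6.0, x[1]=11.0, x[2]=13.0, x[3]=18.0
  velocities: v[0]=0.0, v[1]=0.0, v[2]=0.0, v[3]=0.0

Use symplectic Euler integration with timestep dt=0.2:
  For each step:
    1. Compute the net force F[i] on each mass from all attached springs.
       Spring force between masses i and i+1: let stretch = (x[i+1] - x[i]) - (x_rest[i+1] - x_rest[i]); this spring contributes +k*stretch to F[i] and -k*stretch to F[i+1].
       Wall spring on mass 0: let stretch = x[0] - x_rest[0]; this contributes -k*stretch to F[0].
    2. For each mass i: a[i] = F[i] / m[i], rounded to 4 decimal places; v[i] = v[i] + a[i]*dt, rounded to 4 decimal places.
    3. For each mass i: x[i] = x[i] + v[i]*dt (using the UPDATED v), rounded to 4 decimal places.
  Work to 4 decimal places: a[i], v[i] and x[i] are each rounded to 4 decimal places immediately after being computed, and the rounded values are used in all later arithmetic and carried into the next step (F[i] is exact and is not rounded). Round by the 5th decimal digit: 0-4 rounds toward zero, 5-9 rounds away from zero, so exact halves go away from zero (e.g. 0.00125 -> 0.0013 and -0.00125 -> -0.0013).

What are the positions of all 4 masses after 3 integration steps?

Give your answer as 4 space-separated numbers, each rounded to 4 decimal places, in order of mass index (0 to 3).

Step 0: x=[6.0000 11.0000 13.0000 18.0000] v=[0.0000 0.0000 0.0000 0.0000]
Step 1: x=[5.9600 10.8800 13.1200 18.0000] v=[-0.2000 -0.6000 0.6000 0.0000]
Step 2: x=[5.8784 10.6528 13.3456 18.0048] v=[-0.4080 -1.1360 1.1280 0.0240]
Step 3: x=[5.7526 10.3423 13.6499 18.0232] v=[-0.6288 -1.5523 1.5213 0.0922]

Answer: 5.7526 10.3423 13.6499 18.0232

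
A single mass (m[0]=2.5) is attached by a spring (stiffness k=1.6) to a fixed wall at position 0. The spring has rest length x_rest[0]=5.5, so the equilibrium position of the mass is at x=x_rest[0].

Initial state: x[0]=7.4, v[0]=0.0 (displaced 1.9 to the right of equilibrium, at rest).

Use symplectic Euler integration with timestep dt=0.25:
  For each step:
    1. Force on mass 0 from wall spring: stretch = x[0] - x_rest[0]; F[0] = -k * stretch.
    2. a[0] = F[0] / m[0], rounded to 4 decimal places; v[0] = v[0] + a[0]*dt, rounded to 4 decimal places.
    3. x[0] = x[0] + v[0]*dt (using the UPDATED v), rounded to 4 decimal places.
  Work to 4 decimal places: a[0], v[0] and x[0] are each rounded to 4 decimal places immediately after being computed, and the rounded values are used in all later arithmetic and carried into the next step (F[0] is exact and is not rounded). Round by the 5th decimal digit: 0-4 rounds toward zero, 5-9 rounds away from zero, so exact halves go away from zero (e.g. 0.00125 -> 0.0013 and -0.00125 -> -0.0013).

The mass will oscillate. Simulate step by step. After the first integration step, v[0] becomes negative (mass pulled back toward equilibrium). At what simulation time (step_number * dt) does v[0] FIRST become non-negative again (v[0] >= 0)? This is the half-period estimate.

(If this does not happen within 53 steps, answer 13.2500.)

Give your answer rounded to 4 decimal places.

Answer: 4.0000

Derivation:
Step 0: x=[7.4000] v=[0.0000]
Step 1: x=[7.3240] v=[-0.3040]
Step 2: x=[7.1750] v=[-0.5959]
Step 3: x=[6.9590] v=[-0.8639]
Step 4: x=[6.6847] v=[-1.0974]
Step 5: x=[6.3630] v=[-1.2870]
Step 6: x=[6.0067] v=[-1.4251]
Step 7: x=[5.6302] v=[-1.5062]
Step 8: x=[5.2485] v=[-1.5270]
Step 9: x=[4.8768] v=[-1.4868]
Step 10: x=[4.5300] v=[-1.3871]
Step 11: x=[4.2220] v=[-1.2319]
Step 12: x=[3.9652] v=[-1.0274]
Step 13: x=[3.7698] v=[-0.7818]
Step 14: x=[3.6436] v=[-0.5050]
Step 15: x=[3.5916] v=[-0.2080]
Step 16: x=[3.6160] v=[0.0974]
First v>=0 after going negative at step 16, time=4.0000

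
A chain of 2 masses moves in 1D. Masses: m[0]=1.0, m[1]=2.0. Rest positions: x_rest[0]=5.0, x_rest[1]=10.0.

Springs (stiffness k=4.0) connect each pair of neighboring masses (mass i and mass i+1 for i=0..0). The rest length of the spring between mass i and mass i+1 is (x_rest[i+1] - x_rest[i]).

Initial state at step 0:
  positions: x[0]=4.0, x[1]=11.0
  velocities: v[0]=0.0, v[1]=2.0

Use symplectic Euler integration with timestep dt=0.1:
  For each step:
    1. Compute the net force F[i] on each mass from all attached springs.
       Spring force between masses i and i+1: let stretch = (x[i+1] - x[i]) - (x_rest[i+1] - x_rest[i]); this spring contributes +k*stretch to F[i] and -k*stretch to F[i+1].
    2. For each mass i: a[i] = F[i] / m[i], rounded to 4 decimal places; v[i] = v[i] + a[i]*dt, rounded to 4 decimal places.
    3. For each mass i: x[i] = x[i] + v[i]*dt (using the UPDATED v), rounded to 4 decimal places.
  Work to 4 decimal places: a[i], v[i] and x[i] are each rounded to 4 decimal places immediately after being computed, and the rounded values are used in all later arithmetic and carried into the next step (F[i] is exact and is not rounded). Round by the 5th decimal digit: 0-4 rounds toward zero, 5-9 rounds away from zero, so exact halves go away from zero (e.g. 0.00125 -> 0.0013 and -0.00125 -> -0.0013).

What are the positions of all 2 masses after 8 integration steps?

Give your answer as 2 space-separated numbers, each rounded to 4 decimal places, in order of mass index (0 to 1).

Answer: 6.5569 11.3214

Derivation:
Step 0: x=[4.0000 11.0000] v=[0.0000 2.0000]
Step 1: x=[4.0800 11.1600] v=[0.8000 1.6000]
Step 2: x=[4.2432 11.2784] v=[1.6320 1.1840]
Step 3: x=[4.4878 11.3561] v=[2.4461 0.7770]
Step 4: x=[4.8071 11.3964] v=[3.1934 0.4033]
Step 5: x=[5.1900 11.4049] v=[3.8291 0.0854]
Step 6: x=[5.6215 11.3891] v=[4.3151 -0.1576]
Step 7: x=[6.0837 11.3580] v=[4.6221 -0.3111]
Step 8: x=[6.5569 11.3214] v=[4.7318 -0.3660]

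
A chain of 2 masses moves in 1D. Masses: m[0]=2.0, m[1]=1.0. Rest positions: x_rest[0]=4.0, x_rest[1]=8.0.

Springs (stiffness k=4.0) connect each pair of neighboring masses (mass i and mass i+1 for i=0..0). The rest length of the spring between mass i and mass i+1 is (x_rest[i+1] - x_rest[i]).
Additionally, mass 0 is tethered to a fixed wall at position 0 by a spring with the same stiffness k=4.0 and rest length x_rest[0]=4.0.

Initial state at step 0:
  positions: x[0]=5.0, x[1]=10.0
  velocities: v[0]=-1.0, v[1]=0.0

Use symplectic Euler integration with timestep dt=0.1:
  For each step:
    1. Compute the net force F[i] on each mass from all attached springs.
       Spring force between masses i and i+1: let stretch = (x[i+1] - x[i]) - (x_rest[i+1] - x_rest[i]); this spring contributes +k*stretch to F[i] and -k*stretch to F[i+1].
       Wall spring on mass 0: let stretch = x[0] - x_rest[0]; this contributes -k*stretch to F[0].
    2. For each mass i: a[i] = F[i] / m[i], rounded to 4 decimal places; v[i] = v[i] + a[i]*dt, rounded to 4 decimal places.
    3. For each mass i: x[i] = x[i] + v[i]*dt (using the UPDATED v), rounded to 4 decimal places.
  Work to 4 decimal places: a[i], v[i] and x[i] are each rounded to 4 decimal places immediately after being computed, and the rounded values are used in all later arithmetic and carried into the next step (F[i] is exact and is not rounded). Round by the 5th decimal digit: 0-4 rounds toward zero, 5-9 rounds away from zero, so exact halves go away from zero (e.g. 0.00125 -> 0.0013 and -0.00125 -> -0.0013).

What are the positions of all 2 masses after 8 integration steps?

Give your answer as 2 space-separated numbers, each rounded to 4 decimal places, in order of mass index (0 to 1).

Step 0: x=[5.0000 10.0000] v=[-1.0000 0.0000]
Step 1: x=[4.9000 9.9600] v=[-1.0000 -0.4000]
Step 2: x=[4.8032 9.8776] v=[-0.9680 -0.8240]
Step 3: x=[4.7118 9.7522] v=[-0.9138 -1.2538]
Step 4: x=[4.6270 9.5852] v=[-0.8481 -1.6700]
Step 5: x=[4.5488 9.3799] v=[-0.7819 -2.0533]
Step 6: x=[4.4763 9.1413] v=[-0.7254 -2.3857]
Step 7: x=[4.4075 8.8761] v=[-0.6877 -2.6517]
Step 8: x=[4.3400 8.5922] v=[-0.6755 -2.8391]

Answer: 4.3400 8.5922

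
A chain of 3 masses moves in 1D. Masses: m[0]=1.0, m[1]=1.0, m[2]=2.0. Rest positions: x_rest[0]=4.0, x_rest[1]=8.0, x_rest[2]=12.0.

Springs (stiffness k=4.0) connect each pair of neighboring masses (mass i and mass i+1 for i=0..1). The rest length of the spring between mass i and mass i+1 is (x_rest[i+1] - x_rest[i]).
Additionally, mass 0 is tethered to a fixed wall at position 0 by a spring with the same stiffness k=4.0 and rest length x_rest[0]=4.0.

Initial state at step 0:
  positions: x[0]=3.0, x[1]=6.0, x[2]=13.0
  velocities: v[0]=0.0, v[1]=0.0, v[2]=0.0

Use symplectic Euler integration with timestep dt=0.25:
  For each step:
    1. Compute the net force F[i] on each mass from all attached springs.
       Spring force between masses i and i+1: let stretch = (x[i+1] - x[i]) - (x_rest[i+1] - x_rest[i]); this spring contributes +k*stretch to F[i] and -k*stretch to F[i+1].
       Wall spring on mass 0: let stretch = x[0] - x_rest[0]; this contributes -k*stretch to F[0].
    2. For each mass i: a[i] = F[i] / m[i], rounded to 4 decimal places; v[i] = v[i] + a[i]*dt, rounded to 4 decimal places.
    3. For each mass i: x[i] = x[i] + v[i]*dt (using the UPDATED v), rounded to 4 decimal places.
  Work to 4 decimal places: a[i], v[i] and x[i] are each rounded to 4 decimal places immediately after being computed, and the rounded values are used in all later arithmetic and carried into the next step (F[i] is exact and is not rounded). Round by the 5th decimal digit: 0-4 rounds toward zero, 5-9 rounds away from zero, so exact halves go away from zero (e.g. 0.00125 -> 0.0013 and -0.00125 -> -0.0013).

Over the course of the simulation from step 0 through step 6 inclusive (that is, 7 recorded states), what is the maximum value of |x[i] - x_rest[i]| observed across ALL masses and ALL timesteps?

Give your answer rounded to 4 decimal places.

Answer: 2.2492

Derivation:
Step 0: x=[3.0000 6.0000 13.0000] v=[0.0000 0.0000 0.0000]
Step 1: x=[3.0000 7.0000 12.6250] v=[0.0000 4.0000 -1.5000]
Step 2: x=[3.2500 8.4063 12.0469] v=[1.0000 5.6250 -2.3125]
Step 3: x=[3.9766 9.4336 11.5137] v=[2.9063 4.1093 -2.1328]
Step 4: x=[5.0733 9.6167 11.2205] v=[4.3867 0.7324 -1.1729]
Step 5: x=[6.0375 9.0649 11.2268] v=[3.8568 -2.2072 0.0252]
Step 6: x=[6.2492 8.2967 11.4629] v=[0.8467 -3.0727 0.9443]
Max displacement = 2.2492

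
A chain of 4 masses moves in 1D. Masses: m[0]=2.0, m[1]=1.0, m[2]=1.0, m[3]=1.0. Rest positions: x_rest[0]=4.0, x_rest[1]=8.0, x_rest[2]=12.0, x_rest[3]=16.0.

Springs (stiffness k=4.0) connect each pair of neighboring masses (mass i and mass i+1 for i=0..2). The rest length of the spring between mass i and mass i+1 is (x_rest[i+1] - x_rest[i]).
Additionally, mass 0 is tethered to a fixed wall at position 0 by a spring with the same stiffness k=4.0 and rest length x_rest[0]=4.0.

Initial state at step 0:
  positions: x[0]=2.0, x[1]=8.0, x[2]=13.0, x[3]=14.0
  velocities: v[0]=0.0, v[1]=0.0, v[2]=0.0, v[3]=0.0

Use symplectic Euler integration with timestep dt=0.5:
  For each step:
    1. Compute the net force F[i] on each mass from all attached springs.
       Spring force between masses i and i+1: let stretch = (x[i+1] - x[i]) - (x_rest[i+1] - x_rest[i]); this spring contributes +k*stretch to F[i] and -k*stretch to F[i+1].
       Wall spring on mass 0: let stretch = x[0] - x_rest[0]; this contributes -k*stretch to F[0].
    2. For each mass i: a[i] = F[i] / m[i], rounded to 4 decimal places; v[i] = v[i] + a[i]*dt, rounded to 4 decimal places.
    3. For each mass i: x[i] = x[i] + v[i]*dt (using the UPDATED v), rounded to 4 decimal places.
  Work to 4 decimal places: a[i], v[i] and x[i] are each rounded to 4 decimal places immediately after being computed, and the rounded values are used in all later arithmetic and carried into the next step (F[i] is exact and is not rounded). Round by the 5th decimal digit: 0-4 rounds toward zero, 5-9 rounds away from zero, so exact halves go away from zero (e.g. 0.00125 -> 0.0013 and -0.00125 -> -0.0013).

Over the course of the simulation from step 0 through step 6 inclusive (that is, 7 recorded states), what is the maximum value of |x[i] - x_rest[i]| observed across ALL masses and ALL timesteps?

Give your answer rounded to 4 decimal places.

Answer: 3.5000

Derivation:
Step 0: x=[2.0000 8.0000 13.0000 14.0000] v=[0.0000 0.0000 0.0000 0.0000]
Step 1: x=[4.0000 7.0000 9.0000 17.0000] v=[4.0000 -2.0000 -8.0000 6.0000]
Step 2: x=[5.5000 5.0000 11.0000 16.0000] v=[3.0000 -4.0000 4.0000 -2.0000]
Step 3: x=[4.0000 9.5000 12.0000 14.0000] v=[-3.0000 9.0000 2.0000 -4.0000]
Step 4: x=[3.2500 11.0000 12.5000 14.0000] v=[-1.5000 3.0000 1.0000 0.0000]
Step 5: x=[4.7500 6.2500 13.0000 16.5000] v=[3.0000 -9.5000 1.0000 5.0000]
Step 6: x=[4.6250 6.7500 10.2500 19.5000] v=[-0.2500 1.0000 -5.5000 6.0000]
Max displacement = 3.5000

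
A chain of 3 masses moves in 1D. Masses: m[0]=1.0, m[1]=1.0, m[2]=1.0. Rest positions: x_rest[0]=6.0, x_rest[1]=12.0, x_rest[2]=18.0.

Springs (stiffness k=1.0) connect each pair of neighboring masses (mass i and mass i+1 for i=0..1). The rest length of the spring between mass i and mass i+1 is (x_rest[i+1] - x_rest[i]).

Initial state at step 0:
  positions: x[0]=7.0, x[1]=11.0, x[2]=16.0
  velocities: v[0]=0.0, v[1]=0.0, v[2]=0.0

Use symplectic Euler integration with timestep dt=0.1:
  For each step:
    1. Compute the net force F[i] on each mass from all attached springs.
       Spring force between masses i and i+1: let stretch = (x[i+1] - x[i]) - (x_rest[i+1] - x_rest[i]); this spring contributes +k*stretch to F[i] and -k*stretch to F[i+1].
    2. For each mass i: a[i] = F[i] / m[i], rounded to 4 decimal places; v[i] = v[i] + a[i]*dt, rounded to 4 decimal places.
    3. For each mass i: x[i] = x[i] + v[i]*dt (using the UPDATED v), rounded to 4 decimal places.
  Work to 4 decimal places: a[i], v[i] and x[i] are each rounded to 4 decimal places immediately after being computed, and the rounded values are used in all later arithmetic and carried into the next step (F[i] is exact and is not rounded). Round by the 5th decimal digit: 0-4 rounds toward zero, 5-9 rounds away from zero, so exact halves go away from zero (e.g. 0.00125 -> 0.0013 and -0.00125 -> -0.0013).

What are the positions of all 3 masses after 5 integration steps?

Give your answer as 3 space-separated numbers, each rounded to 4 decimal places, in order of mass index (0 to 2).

Answer: 6.7104 11.1398 16.1500

Derivation:
Step 0: x=[7.0000 11.0000 16.0000] v=[0.0000 0.0000 0.0000]
Step 1: x=[6.9800 11.0100 16.0100] v=[-0.2000 0.1000 0.1000]
Step 2: x=[6.9403 11.0297 16.0300] v=[-0.3970 0.1970 0.2000]
Step 3: x=[6.8815 11.0585 16.0600] v=[-0.5881 0.2881 0.3000]
Step 4: x=[6.8045 11.0956 16.1000] v=[-0.7704 0.3706 0.3999]
Step 5: x=[6.7104 11.1398 16.1500] v=[-0.9413 0.4419 0.4995]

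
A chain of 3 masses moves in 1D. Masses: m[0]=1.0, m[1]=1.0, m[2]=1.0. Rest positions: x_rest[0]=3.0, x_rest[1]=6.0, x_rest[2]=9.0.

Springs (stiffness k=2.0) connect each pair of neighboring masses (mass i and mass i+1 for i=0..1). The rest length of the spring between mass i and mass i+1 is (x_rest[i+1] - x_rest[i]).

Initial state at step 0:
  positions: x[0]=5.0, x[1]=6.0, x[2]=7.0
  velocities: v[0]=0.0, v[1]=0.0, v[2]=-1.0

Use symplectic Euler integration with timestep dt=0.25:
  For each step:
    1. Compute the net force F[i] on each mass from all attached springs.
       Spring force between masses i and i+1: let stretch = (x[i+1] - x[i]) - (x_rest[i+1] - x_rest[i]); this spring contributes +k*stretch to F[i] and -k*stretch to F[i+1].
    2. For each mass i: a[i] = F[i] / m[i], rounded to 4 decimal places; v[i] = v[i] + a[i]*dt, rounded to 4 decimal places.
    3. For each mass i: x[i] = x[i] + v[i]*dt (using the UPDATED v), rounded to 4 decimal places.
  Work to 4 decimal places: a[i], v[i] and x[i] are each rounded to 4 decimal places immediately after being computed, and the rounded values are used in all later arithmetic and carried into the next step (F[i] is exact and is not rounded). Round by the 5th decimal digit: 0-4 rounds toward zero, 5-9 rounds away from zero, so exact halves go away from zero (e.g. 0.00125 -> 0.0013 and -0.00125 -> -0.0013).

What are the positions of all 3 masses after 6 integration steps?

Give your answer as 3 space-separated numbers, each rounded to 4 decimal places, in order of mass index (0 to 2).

Answer: 1.4747 5.4203 9.6054

Derivation:
Step 0: x=[5.0000 6.0000 7.0000] v=[0.0000 0.0000 -1.0000]
Step 1: x=[4.7500 6.0000 7.0000] v=[-1.0000 0.0000 0.0000]
Step 2: x=[4.2813 5.9688 7.2500] v=[-1.8750 -0.1250 1.0000]
Step 3: x=[3.6485 5.8868 7.7149] v=[-2.5313 -0.3282 1.8594]
Step 4: x=[2.9205 5.7535 8.3263] v=[-2.9122 -0.5333 2.4454]
Step 5: x=[2.1716 5.5877 8.9911] v=[-2.9957 -0.6634 2.6590]
Step 6: x=[1.4747 5.4203 9.6054] v=[-2.7877 -0.6698 2.4573]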